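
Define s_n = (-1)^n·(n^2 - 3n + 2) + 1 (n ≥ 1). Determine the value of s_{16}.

211

(-1)^16 = 1; n^2 - 3n + 2 at n=16 is 210; so s_{16} = 211.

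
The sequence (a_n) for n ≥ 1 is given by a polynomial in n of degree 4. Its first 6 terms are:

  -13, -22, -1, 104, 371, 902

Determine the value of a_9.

1st diffs: -9, 21, 105, 267, 531.
2nd diffs: 30, 84, 162, 264.
3rd diffs: 54, 78, 102.
4th diffs: 24, 24 (constant).
So a_n = n^4 - n^3 - 4n^2 - 5n - 4.
Evaluating at n = 9 gives a_9 = 5459.

5459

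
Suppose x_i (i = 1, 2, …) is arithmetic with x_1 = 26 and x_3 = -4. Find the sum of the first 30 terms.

Common difference d = (-4 - 26) / (3 - 1) = -15.
x_i = 26 + (i - 1)·(-15).
x_{30} = -409; S = 30·(26 + (-409))/2 = -5745.

-5745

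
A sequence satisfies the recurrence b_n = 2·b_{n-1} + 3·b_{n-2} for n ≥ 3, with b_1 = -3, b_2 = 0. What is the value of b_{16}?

-10761678

b_3 = -9, b_4 = -18, b_5 = -63, …, b_{13} = -398583, b_{14} = -1195740, b_{15} = -3587229, b_{16} = -10761678.
(Characteristic roots are 3 and -1.)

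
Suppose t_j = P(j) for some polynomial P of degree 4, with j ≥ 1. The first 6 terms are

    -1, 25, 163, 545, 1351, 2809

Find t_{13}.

1st diffs: 26, 138, 382, 806, 1458.
2nd diffs: 112, 244, 424, 652.
3rd diffs: 132, 180, 228.
4th diffs: 48, 48 (constant).
Newton forward-difference form: t_j = -1 + 26·C(j-1,1) + 112·C(j-1,2) + 132·C(j-1,3) + 48·C(j-1,4).
At j = 13: j-1 = 12, so t_{13} = -1 + 312 + 7392 + 29040 + 23760 = 60503.

60503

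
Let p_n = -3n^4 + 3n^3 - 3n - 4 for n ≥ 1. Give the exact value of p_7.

p_7 = -3·7^4 + 3·7^3 - 3·7 - 4 = -6199.

-6199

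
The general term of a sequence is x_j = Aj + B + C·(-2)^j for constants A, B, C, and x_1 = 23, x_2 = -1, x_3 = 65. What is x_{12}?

Plug in j = 1, 2, 3: A + B - 2C = 23; 2A + B + 4C = -1; 3A + B - 8C = 65.
Subtracting the first from the second: A + 6C = -24.
Subtracting the second from the third: A - 12C = 66.
Solving: C = -5, A = 6, then B = 7.
Hence x_{12} = 6·12 + 7 + (-5)·4096 = -20401.

-20401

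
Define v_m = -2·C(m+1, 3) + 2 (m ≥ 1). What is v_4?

C(5, 3) = 10, so v_4 = -18.

-18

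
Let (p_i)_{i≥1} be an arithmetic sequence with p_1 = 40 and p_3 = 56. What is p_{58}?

Common difference d = (56 - 40) / (3 - 1) = 8.
p_i = 40 + (i - 1)·8.
p_{58} = 40 + 57·8 = 496.

496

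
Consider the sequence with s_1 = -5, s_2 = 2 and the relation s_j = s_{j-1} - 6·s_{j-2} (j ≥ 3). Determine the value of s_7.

Compute successive terms:
s_3 = 32;  s_4 = 20;  s_5 = -172;  s_6 = -292;  s_7 = 740.

740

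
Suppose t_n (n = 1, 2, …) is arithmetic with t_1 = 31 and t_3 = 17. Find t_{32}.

Common difference d = (17 - 31) / (3 - 1) = -7.
t_n = 31 + (n - 1)·(-7).
t_{32} = 31 + 31·(-7) = -186.

-186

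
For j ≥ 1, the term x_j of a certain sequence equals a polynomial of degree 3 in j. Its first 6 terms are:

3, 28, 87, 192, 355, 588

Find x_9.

1827

1st diffs: 25, 59, 105, 163, 233.
2nd diffs: 34, 46, 58, 70.
3rd diffs: 12, 12, 12 (constant).
Newton forward-difference form: x_j = 3 + 25·C(j-1,1) + 34·C(j-1,2) + 12·C(j-1,3).
At j = 9: j-1 = 8, so x_9 = 3 + 200 + 952 + 672 = 1827.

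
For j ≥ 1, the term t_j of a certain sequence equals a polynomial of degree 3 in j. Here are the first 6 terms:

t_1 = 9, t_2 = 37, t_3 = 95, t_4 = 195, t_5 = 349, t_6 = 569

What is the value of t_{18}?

12725

1st diffs: 28, 58, 100, 154, 220.
2nd diffs: 30, 42, 54, 66.
3rd diffs: 12, 12, 12 (constant).
So t_j = 2j^3 + 3j^2 + 5j - 1.
Evaluating at j = 18 gives t_{18} = 12725.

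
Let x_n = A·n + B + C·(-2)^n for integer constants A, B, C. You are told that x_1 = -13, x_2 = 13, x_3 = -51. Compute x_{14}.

81865

The three given values yield: A + B - 2C = -13; 2A + B + 4C = 13; 3A + B - 8C = -51.
Subtracting the first from the second: A + 6C = 26.
Subtracting the second from the third: A - 12C = -64.
Solving: C = 5, A = -4, then B = 1.
So x_n = -4·n + 1 + 5·(-2)^n; at n=14 this is 81865.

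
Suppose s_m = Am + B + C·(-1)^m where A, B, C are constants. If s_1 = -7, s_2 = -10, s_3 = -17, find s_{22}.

Write the equations: A + B - C = -7; 2A + B + C = -10; 3A + B - C = -17.
Subtracting the first from the second: A + 2C = -3.
Subtracting the second from the third: A - 2C = -7.
Solving: C = 1, A = -5, then B = -1.
Hence s_{22} = -5·22 + (-1) + 1·1 = -110.

-110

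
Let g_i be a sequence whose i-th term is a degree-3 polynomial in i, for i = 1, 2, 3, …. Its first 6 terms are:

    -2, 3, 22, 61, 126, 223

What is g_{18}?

1st diffs: 5, 19, 39, 65, 97.
2nd diffs: 14, 20, 26, 32.
3rd diffs: 6, 6, 6 (constant).
So g_i = i^3 + i^2 - 5i + 1.
Evaluating at i = 18 gives g_{18} = 6067.

6067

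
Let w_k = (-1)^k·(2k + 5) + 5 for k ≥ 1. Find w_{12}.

34

(-1)^12 = 1; 2k + 5 at k=12 is 29; so w_{12} = 34.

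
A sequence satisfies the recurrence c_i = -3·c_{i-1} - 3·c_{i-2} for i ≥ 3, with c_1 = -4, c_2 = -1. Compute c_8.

Step forward from the initial values:
c_3 = 15  c_4 = -42  c_5 = 81  c_6 = -117  c_7 = 108  c_8 = 27.

27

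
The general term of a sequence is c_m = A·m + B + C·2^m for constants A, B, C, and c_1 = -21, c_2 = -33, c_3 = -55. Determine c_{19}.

The three given values yield: A + B + 2C = -21; 2A + B + 4C = -33; 3A + B + 8C = -55.
Subtracting the first from the second: A + 2C = -12.
Subtracting the second from the third: A + 4C = -22.
Solving: C = -5, A = -2, then B = -9.
Hence c_{19} = -2·19 + (-9) + (-5)·524288 = -2621487.

-2621487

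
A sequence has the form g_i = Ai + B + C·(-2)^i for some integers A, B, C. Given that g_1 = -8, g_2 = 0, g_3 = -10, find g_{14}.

16404

Plug in i = 1, 2, 3: A + B - 2C = -8; 2A + B + 4C = 0; 3A + B - 8C = -10.
Subtracting the first from the second: A + 6C = 8.
Subtracting the second from the third: A - 12C = -10.
Solving: C = 1, A = 2, then B = -8.
So g_i = 2·i + (-8) + 1·(-2)^i; at i=14 this is 16404.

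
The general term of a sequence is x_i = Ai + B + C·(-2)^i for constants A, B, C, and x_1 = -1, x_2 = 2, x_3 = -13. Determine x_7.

Plug in i = 1, 2, 3: A + B - 2C = -1; 2A + B + 4C = 2; 3A + B - 8C = -13.
Subtracting the first from the second: A + 6C = 3.
Subtracting the second from the third: A - 12C = -15.
Solving: C = 1, A = -3, then B = 4.
Hence x_7 = -3·7 + 4 + 1·(-128) = -145.

-145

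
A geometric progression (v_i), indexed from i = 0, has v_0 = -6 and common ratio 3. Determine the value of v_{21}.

v_i = (-6)·3^(i-0).
v_{21} = (-6)·3^21 = -62762119218.

-62762119218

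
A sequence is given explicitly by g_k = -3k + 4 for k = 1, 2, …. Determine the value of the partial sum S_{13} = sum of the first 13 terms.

Over k = 1..13: Σk = 91.
Total = (-3)·91 + (4)·13 = -221.

-221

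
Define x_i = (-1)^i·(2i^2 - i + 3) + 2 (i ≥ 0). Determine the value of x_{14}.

(-1)^14 = 1; 2i^2 - i + 3 at i=14 is 381; so x_{14} = 383.

383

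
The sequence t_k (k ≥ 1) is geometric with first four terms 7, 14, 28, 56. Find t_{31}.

7516192768

Common ratio r = 2.
t_k = 7·2^(k-1).
t_{31} = 7·2^30 = 7516192768.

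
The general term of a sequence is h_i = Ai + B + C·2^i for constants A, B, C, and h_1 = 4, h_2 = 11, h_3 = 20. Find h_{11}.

2100

Plug in i = 1, 2, 3: A + B + 2C = 4; 2A + B + 4C = 11; 3A + B + 8C = 20.
Subtracting the first from the second: A + 2C = 7.
Subtracting the second from the third: A + 4C = 9.
Solving: C = 1, A = 5, then B = -3.
So h_i = 5·i + (-3) + 1·2^i; at i=11 this is 2100.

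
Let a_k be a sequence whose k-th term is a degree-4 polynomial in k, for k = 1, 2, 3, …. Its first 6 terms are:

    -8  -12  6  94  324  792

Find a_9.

4944

1st diffs: -4, 18, 88, 230, 468.
2nd diffs: 22, 70, 142, 238.
3rd diffs: 48, 72, 96.
4th diffs: 24, 24 (constant).
So a_k = k^4 - 2k^3 - 2k^2 + k - 6.
Evaluating at k = 9 gives a_9 = 4944.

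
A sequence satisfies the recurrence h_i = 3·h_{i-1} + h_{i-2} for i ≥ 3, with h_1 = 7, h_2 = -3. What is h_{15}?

Step forward from the initial values:
h_3 = -2, h_4 = -9, h_5 = -29, …, h_{12} = -124584, h_{13} = -411473, h_{14} = -1359003, h_{15} = -4488482.

-4488482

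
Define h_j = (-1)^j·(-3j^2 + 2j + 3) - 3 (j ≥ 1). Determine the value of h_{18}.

(-1)^18 = 1; -3j^2 + 2j + 3 at j=18 is -933; so h_{18} = -936.

-936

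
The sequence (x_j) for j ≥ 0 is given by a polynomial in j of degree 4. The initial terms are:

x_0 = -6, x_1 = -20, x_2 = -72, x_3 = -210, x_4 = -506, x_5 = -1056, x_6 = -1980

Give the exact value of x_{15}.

-58806

1st diffs: -14, -52, -138, -296, -550, -924.
2nd diffs: -38, -86, -158, -254, -374.
3rd diffs: -48, -72, -96, -120.
4th diffs: -24, -24, -24 (constant).
Newton forward-difference form: x_j = -6 + (-14)·C(j,1) + (-38)·C(j,2) + (-48)·C(j,3) + (-24)·C(j,4).
At j = 15: j = 15, so x_{15} = -6 - 210 - 3990 - 21840 - 32760 = -58806.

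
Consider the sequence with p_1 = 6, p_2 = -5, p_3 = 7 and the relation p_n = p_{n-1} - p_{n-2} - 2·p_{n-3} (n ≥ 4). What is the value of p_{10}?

Applying the relation repeatedly:
p_4 = 0; p_5 = 3; p_6 = -11; p_7 = -14; p_8 = -9; p_9 = 27; p_{10} = 64.

64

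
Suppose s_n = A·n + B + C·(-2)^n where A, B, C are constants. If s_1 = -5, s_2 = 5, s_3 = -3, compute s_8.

Plug in n = 1, 2, 3: A + B - 2C = -5; 2A + B + 4C = 5; 3A + B - 8C = -3.
Subtracting the first from the second: A + 6C = 10.
Subtracting the second from the third: A - 12C = -8.
Solving: C = 1, A = 4, then B = -7.
Hence s_8 = 4·8 + (-7) + 1·256 = 281.

281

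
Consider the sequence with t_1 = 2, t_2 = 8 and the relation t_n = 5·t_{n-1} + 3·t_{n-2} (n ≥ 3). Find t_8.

239576

t_3 = 46; t_4 = 254; t_5 = 1408; t_6 = 7802; t_7 = 43234; t_8 = 239576.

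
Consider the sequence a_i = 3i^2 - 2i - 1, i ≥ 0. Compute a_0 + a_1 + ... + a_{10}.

1034

Over i = 0..10: Σi = 55, Σi² = 385.
Total = (3)·385 + (-2)·55 + (-1)·11 = 1034.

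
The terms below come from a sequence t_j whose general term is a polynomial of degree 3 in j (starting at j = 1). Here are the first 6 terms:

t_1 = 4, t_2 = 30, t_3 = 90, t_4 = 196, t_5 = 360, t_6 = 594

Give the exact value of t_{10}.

2470

1st diffs: 26, 60, 106, 164, 234.
2nd diffs: 34, 46, 58, 70.
3rd diffs: 12, 12, 12 (constant).
Newton forward-difference form: t_j = 4 + 26·C(j-1,1) + 34·C(j-1,2) + 12·C(j-1,3).
At j = 10: j-1 = 9, so t_{10} = 4 + 234 + 1224 + 1008 = 2470.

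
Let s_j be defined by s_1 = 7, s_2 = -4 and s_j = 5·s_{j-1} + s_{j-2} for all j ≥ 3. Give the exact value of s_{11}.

-7017718

Iterate the recurrence:
s_3 = -13, s_4 = -69, s_5 = -358, s_6 = -1859, s_7 = -9653, s_8 = -50124, s_9 = -260273, s_{10} = -1351489, s_{11} = -7017718.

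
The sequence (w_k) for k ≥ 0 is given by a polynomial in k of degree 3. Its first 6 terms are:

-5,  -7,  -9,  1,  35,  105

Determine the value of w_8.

1st diffs: -2, -2, 10, 34, 70.
2nd diffs: 0, 12, 24, 36.
3rd diffs: 12, 12, 12 (constant).
Newton forward-difference form: w_k = -5 + (-2)·C(k,1) + 12·C(k,3).
At k = 8: k = 8, so w_8 = -5 - 16 + 672 = 651.

651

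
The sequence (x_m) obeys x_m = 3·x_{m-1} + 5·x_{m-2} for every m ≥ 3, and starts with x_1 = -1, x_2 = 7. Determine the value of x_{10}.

431647

Iterate the recurrence:
x_3 = 16, x_4 = 83, x_5 = 329, x_6 = 1402, x_7 = 5851, x_8 = 24563, x_9 = 102944, x_{10} = 431647.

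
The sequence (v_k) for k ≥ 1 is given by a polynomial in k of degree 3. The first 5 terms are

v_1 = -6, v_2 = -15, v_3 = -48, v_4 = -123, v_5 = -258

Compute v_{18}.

1st diffs: -9, -33, -75, -135.
2nd diffs: -24, -42, -60.
3rd diffs: -18, -18 (constant).
Newton forward-difference form: v_k = -6 + (-9)·C(k-1,1) + (-24)·C(k-1,2) + (-18)·C(k-1,3).
At k = 18: k-1 = 17, so v_{18} = -6 - 153 - 3264 - 12240 = -15663.

-15663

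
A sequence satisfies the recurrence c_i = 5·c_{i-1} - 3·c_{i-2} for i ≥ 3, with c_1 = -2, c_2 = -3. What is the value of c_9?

Applying the relation repeatedly:
c_3 = -9, c_4 = -36, c_5 = -153, c_6 = -657, c_7 = -2826, c_8 = -12159, c_9 = -52317.

-52317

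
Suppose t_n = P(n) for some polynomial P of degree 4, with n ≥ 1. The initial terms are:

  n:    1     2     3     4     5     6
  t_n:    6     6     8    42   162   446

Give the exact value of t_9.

3422

1st diffs: 0, 2, 34, 120, 284.
2nd diffs: 2, 32, 86, 164.
3rd diffs: 30, 54, 78.
4th diffs: 24, 24 (constant).
Newton forward-difference form: t_n = 6 + 2·C(n-1,2) + 30·C(n-1,3) + 24·C(n-1,4).
At n = 9: n-1 = 8, so t_9 = 6 + 56 + 1680 + 1680 = 3422.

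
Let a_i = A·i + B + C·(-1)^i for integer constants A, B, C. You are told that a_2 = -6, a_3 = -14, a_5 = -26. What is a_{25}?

-146

Write the equations: 2A + B + C = -6; 3A + B - C = -14; 5A + B - C = -26.
Subtracting the first from the second: A - 2C = -8.
Subtracting the second from the third: 2A = -12.
Solving: C = 1, A = -6, then B = 5.
Hence a_{25} = -6·25 + 5 + 1·(-1) = -146.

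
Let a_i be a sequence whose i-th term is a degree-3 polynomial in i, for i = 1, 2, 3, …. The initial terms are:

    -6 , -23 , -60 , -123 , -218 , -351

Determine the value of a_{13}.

-2850

1st diffs: -17, -37, -63, -95, -133.
2nd diffs: -20, -26, -32, -38.
3rd diffs: -6, -6, -6 (constant).
Newton forward-difference form: a_i = -6 + (-17)·C(i-1,1) + (-20)·C(i-1,2) + (-6)·C(i-1,3).
At i = 13: i-1 = 12, so a_{13} = -6 - 204 - 1320 - 1320 = -2850.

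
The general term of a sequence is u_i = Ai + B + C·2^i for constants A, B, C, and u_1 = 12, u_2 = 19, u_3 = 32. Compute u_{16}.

196629

Write the equations: A + B + 2C = 12; 2A + B + 4C = 19; 3A + B + 8C = 32.
Subtracting the first from the second: A + 2C = 7.
Subtracting the second from the third: A + 4C = 13.
Solving: C = 3, A = 1, then B = 5.
Hence u_{16} = 1·16 + 5 + 3·65536 = 196629.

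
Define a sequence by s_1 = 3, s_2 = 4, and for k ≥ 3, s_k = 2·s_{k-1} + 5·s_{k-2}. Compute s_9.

34187

Compute successive terms:
s_3 = 23, s_4 = 66, s_5 = 247, s_6 = 824, s_7 = 2883, s_8 = 9886, s_9 = 34187.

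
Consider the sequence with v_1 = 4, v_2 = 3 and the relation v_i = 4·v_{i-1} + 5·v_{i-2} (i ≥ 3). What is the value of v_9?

455732

Step forward from the initial values:
v_3 = 32; v_4 = 143; v_5 = 732; v_6 = 3643; v_7 = 18232; v_8 = 91143; v_9 = 455732.
(Characteristic roots are 5 and -1.)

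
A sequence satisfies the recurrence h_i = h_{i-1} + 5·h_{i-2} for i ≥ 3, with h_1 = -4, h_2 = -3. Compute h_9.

-8363

Step forward from the initial values:
h_3 = -23  h_4 = -38  h_5 = -153  h_6 = -343  h_7 = -1108  h_8 = -2823  h_9 = -8363.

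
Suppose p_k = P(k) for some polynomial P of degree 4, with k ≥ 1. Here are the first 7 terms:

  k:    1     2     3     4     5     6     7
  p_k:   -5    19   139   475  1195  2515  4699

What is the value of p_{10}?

19795

1st diffs: 24, 120, 336, 720, 1320, 2184.
2nd diffs: 96, 216, 384, 600, 864.
3rd diffs: 120, 168, 216, 264.
4th diffs: 48, 48, 48 (constant).
So p_k = 2k^4 - 2k^2 - 5.
Evaluating at k = 10 gives p_{10} = 19795.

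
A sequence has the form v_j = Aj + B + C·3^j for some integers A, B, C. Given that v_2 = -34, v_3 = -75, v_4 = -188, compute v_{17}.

-258280417

At j = 2, 3, 4: 2A + B + 9C = -34; 3A + B + 27C = -75; 4A + B + 81C = -188.
Subtracting the first from the second: A + 18C = -41.
Subtracting the second from the third: A + 54C = -113.
Solving: C = -2, A = -5, then B = -6.
So v_j = -5·j + (-6) + (-2)·3^j; at j=17 this is -258280417.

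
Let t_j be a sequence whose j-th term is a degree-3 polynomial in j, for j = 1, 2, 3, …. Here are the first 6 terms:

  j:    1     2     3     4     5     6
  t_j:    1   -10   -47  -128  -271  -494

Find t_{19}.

-18863

1st diffs: -11, -37, -81, -143, -223.
2nd diffs: -26, -44, -62, -80.
3rd diffs: -18, -18, -18 (constant).
Newton forward-difference form: t_j = 1 + (-11)·C(j-1,1) + (-26)·C(j-1,2) + (-18)·C(j-1,3).
At j = 19: j-1 = 18, so t_{19} = 1 - 198 - 3978 - 14688 = -18863.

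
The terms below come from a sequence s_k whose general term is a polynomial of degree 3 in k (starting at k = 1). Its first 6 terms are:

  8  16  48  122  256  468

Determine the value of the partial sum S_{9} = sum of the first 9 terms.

4644

1st diffs: 8, 32, 74, 134, 212.
2nd diffs: 24, 42, 60, 78.
3rd diffs: 18, 18, 18 (constant).
So s_k = 3k^3 - 6k^2 + 5k + 6.
Continuing: 776, 1198, 1752.
Summing k = 1..9 (9 terms) gives 4644.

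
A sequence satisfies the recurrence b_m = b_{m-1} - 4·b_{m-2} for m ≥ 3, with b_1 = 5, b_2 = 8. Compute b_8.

-556

Step forward from the initial values:
b_3 = -12; b_4 = -44; b_5 = 4; b_6 = 180; b_7 = 164; b_8 = -556.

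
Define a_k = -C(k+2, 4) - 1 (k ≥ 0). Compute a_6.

-71

C(8, 4) = 70, so a_6 = -71.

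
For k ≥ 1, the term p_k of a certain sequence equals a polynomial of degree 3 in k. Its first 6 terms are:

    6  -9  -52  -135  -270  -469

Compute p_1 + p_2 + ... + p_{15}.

1st diffs: -15, -43, -83, -135, -199.
2nd diffs: -28, -40, -52, -64.
3rd diffs: -12, -12, -12 (constant).
So p_k = -2k^3 - 2k^2 + 5k + 5.
Continuing: …, -744, -1107, -1570, -2145, …, p_{15} = -7120.
Summing k = 1..15 (15 terms) gives -30605.

-30605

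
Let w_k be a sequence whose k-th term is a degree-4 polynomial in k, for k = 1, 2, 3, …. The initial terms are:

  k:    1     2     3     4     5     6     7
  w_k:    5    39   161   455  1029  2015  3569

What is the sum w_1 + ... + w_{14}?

167328

1st diffs: 34, 122, 294, 574, 986, 1554.
2nd diffs: 88, 172, 280, 412, 568.
3rd diffs: 84, 108, 132, 156.
4th diffs: 24, 24, 24 (constant).
So w_k = k^4 + 4k^3 - 5k^2 + 6k - 1.
Continuing: …, 5871, 9125, 13559, 19425, …, w_{14} = 48495.
Summing k = 1..14 (14 terms) gives 167328.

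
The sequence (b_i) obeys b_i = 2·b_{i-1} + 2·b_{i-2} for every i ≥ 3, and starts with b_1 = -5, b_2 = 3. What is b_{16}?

-672128

b_3 = -4, b_4 = -2, b_5 = -12, …, b_{13} = -32960, b_{14} = -90048, b_{15} = -246016, b_{16} = -672128.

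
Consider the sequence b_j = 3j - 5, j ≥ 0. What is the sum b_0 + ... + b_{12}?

Over j = 0..12: Σj = 78.
Total = (3)·78 + (-5)·13 = 169.

169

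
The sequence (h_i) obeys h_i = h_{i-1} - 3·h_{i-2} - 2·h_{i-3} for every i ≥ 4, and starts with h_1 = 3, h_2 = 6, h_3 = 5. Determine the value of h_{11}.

h_4 = -19, h_5 = -46, h_6 = 1, h_7 = 177, h_8 = 266, h_9 = -267, h_{10} = -1419, h_{11} = -1150.

-1150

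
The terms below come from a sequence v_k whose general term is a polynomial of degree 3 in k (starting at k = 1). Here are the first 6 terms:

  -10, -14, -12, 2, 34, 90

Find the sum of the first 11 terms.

2640

1st diffs: -4, 2, 14, 32, 56.
2nd diffs: 6, 12, 18, 24.
3rd diffs: 6, 6, 6 (constant).
Newton forward-difference form: v_k = -10 + (-4)·C(k-1,1) + 6·C(k-1,2) + 6·C(k-1,3).
Continuing: …, 176, 298, 462, 674, …, v_{11} = 940.
Summing k = 1..11 (11 terms) gives 2640.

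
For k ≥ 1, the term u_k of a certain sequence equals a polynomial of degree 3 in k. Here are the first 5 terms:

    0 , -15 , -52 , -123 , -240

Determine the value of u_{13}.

1st diffs: -15, -37, -71, -117.
2nd diffs: -22, -34, -46.
3rd diffs: -12, -12 (constant).
Newton forward-difference form: u_k = (-15)·C(k-1,1) + (-22)·C(k-1,2) + (-12)·C(k-1,3).
At k = 13: k-1 = 12, so u_{13} = -180 - 1452 - 2640 = -4272.

-4272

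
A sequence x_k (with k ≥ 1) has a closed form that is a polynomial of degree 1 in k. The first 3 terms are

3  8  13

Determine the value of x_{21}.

1st diffs: 5, 5 (constant).
So x_k = 5k - 2.
Evaluating at k = 21 gives x_{21} = 103.

103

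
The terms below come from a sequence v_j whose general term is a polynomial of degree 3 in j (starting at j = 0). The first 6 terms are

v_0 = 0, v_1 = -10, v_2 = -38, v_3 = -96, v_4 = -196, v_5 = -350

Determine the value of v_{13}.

1st diffs: -10, -28, -58, -100, -154.
2nd diffs: -18, -30, -42, -54.
3rd diffs: -12, -12, -12 (constant).
Newton forward-difference form: v_j = (-10)·C(j,1) + (-18)·C(j,2) + (-12)·C(j,3).
At j = 13: j = 13, so v_{13} = -130 - 1404 - 3432 = -4966.

-4966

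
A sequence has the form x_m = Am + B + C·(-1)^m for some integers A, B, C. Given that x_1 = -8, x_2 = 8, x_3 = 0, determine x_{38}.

At m = 1, 2, 3: A + B - C = -8; 2A + B + C = 8; 3A + B - C = 0.
Subtracting the first from the second: A + 2C = 16.
Subtracting the second from the third: A - 2C = -8.
Solving: C = 6, A = 4, then B = -6.
Therefore x_{38} = 152 + (-6) + 6·1 = 152.

152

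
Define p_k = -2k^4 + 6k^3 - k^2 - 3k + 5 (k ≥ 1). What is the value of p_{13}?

p_{13} = -2·13^4 + 6·13^3 - 1·13^2 - 3·13 + 5 = -44143.

-44143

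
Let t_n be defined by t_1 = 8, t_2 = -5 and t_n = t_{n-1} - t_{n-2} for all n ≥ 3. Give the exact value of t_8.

-5

Applying the relation repeatedly:
t_3 = -13; t_4 = -8; t_5 = 5; t_6 = 13; t_7 = 8; t_8 = -5.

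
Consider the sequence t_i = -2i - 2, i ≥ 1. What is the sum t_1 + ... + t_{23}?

Over i = 1..23: Σi = 276.
Total = (-2)·276 + (-2)·23 = -598.

-598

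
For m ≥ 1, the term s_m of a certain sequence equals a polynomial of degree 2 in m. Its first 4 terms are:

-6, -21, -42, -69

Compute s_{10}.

1st diffs: -15, -21, -27.
2nd diffs: -6, -6 (constant).
Newton forward-difference form: s_m = -6 + (-15)·C(m-1,1) + (-6)·C(m-1,2).
At m = 10: m-1 = 9, so s_{10} = -6 - 135 - 216 = -357.

-357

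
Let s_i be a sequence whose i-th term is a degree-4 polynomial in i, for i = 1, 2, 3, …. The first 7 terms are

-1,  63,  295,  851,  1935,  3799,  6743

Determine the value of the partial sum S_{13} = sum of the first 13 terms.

1st diffs: 64, 232, 556, 1084, 1864, 2944.
2nd diffs: 168, 324, 528, 780, 1080.
3rd diffs: 156, 204, 252, 300.
4th diffs: 48, 48, 48 (constant).
Newton forward-difference form: s_i = -1 + 64·C(i-1,1) + 168·C(i-1,2) + 156·C(i-1,3) + 48·C(i-1,4).
Continuing: …, 11115, 17311, 25775, 36999, …, s_{13} = 69935.
Summing i = 1..13 (13 terms) gives 226343.

226343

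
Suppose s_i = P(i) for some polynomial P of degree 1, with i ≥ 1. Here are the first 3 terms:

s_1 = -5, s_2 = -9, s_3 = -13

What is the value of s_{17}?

1st diffs: -4, -4 (constant).
So s_i = -4i - 1.
Evaluating at i = 17 gives s_{17} = -69.

-69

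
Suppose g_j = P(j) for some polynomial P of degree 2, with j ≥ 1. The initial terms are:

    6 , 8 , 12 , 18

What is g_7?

48

1st diffs: 2, 4, 6.
2nd diffs: 2, 2 (constant).
Newton forward-difference form: g_j = 6 + 2·C(j-1,1) + 2·C(j-1,2).
At j = 7: j-1 = 6, so g_7 = 6 + 12 + 30 = 48.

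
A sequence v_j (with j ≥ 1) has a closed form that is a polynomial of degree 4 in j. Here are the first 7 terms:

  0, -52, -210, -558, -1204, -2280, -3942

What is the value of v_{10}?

-14364

1st diffs: -52, -158, -348, -646, -1076, -1662.
2nd diffs: -106, -190, -298, -430, -586.
3rd diffs: -84, -108, -132, -156.
4th diffs: -24, -24, -24 (constant).
Newton forward-difference form: v_j = (-52)·C(j-1,1) + (-106)·C(j-1,2) + (-84)·C(j-1,3) + (-24)·C(j-1,4).
At j = 10: j-1 = 9, so v_{10} = -468 - 3816 - 7056 - 3024 = -14364.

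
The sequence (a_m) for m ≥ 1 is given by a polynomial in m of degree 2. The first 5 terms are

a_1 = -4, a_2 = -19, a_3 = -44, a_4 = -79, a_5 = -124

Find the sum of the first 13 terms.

-4082

1st diffs: -15, -25, -35, -45.
2nd diffs: -10, -10, -10 (constant).
So a_m = -5m^2 + 1.
Continuing: …, -179, -244, -319, -404, …, a_{13} = -844.
Summing m = 1..13 (13 terms) gives -4082.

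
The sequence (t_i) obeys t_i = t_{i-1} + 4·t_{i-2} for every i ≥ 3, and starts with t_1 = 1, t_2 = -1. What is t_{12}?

Iterate the recurrence:
t_3 = 3  t_4 = -1  t_5 = 11  t_6 = 7  t_7 = 51  t_8 = 79  t_9 = 283  t_{10} = 599  t_{11} = 1731  t_{12} = 4127.

4127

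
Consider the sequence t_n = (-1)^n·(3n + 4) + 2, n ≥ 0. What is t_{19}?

(-1)^19 = -1; 3n + 4 at n=19 is 61; so t_{19} = -59.

-59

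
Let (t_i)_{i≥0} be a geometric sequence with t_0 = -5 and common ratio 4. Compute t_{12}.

t_i = (-5)·4^(i-0).
t_{12} = (-5)·4^12 = -83886080.

-83886080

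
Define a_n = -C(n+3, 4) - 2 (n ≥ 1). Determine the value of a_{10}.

-717

C(13, 4) = 715, so a_{10} = -717.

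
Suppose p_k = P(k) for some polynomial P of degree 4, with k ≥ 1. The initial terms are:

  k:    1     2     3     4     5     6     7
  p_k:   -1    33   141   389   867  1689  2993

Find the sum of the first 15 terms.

1st diffs: 34, 108, 248, 478, 822, 1304.
2nd diffs: 74, 140, 230, 344, 482.
3rd diffs: 66, 90, 114, 138.
4th diffs: 24, 24, 24 (constant).
So p_k = k^4 + k^3 + 6k^2 - 6k - 3.
Continuing: …, 4941, 7719, 11537, 16629, …, p_{15} = 55257.
Summing k = 1..15 (15 terms) gives 199387.

199387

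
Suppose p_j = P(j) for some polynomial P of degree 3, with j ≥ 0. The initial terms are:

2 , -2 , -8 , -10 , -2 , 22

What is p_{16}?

1st diffs: -4, -6, -2, 8, 24.
2nd diffs: -2, 4, 10, 16.
3rd diffs: 6, 6, 6 (constant).
So p_j = j^3 - 4j^2 - j + 2.
Evaluating at j = 16 gives p_{16} = 3058.

3058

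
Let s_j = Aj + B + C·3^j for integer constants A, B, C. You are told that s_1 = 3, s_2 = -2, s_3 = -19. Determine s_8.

-6548

The three given values yield: A + B + 3C = 3; 2A + B + 9C = -2; 3A + B + 27C = -19.
Subtracting the first from the second: A + 6C = -5.
Subtracting the second from the third: A + 18C = -17.
Solving: C = -1, A = 1, then B = 5.
Therefore s_8 = 8 + 5 + (-1)·6561 = -6548.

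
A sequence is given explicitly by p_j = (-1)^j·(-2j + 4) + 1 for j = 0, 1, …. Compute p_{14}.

(-1)^14 = 1; -2j + 4 at j=14 is -24; so p_{14} = -23.

-23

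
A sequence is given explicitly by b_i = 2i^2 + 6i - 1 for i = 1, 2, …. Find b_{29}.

b_{29} = 2·29^2 + 6·29 - 1 = 1855.

1855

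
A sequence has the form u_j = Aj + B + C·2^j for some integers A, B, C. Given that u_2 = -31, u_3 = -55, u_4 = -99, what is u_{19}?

The three given values yield: 2A + B + 4C = -31; 3A + B + 8C = -55; 4A + B + 16C = -99.
Subtracting the first from the second: A + 4C = -24.
Subtracting the second from the third: A + 8C = -44.
Solving: C = -5, A = -4, then B = -3.
Therefore u_{19} = -76 + (-3) + (-5)·524288 = -2621519.

-2621519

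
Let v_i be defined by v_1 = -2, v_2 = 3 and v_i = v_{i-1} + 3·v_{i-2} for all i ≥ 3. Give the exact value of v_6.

Applying the relation repeatedly:
v_3 = -3; v_4 = 6; v_5 = -3; v_6 = 15.

15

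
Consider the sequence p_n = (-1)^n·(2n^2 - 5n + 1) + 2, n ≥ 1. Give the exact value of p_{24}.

(-1)^24 = 1; 2n^2 - 5n + 1 at n=24 is 1033; so p_{24} = 1035.

1035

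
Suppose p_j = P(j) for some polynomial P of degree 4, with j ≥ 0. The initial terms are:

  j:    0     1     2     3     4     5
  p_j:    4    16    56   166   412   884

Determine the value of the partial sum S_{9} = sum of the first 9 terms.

1st diffs: 12, 40, 110, 246, 472.
2nd diffs: 28, 70, 136, 226.
3rd diffs: 42, 66, 90.
4th diffs: 24, 24 (constant).
Newton forward-difference form: p_j = 4 + 12·C(j,1) + 28·C(j,2) + 42·C(j,3) + 24·C(j,4).
Continuing: 1696, 2986, 4916.
Summing j = 0..8 (9 terms) gives 11136.

11136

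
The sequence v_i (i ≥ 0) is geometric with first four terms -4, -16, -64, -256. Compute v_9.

-1048576

Common ratio r = 4.
v_i = (-4)·4^(i-0).
v_9 = (-4)·4^9 = -1048576.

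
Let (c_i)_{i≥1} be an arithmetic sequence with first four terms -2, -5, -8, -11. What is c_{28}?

-83

Common difference d = -3.
c_i = -2 + (i - 1)·(-3).
c_{28} = -2 + 27·(-3) = -83.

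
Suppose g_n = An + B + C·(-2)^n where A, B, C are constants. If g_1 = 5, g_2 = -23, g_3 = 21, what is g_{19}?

At n = 1, 2, 3: A + B - 2C = 5; 2A + B + 4C = -23; 3A + B - 8C = 21.
Subtracting the first from the second: A + 6C = -28.
Subtracting the second from the third: A - 12C = 44.
Solving: C = -4, A = -4, then B = 1.
Therefore g_{19} = -76 + 1 + (-4)·(-524288) = 2097077.

2097077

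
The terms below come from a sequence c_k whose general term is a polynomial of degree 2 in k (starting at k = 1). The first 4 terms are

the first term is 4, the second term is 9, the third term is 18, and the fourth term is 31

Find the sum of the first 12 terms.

1258

1st diffs: 5, 9, 13.
2nd diffs: 4, 4 (constant).
Newton forward-difference form: c_k = 4 + 5·C(k-1,1) + 4·C(k-1,2).
Continuing: …, 48, 69, 94, 123, …, c_{12} = 279.
Summing k = 1..12 (12 terms) gives 1258.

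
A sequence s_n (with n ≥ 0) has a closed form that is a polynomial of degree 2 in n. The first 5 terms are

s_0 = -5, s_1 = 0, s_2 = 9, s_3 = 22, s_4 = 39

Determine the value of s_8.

147

1st diffs: 5, 9, 13, 17.
2nd diffs: 4, 4, 4 (constant).
Newton forward-difference form: s_n = -5 + 5·C(n,1) + 4·C(n,2).
At n = 8: n = 8, so s_8 = -5 + 40 + 112 = 147.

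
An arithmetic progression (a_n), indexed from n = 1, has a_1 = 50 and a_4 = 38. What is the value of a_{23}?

Common difference d = (38 - 50) / (4 - 1) = -4.
a_n = 50 + (n - 1)·(-4).
a_{23} = 50 + 22·(-4) = -38.

-38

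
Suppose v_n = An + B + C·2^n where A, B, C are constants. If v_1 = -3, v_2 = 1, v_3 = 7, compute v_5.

35

Write the equations: A + B + 2C = -3; 2A + B + 4C = 1; 3A + B + 8C = 7.
Subtracting the first from the second: A + 2C = 4.
Subtracting the second from the third: A + 4C = 6.
Solving: C = 1, A = 2, then B = -7.
So v_n = 2·n + (-7) + 1·2^n; at n=5 this is 35.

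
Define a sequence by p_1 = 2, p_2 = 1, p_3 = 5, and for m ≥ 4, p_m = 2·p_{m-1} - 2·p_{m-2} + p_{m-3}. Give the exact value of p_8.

Applying the relation repeatedly:
p_4 = 10;  p_5 = 11;  p_6 = 7;  p_7 = 2;  p_8 = 1.

1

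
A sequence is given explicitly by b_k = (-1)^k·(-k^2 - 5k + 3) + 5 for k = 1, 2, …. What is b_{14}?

(-1)^14 = 1; -k^2 - 5k + 3 at k=14 is -263; so b_{14} = -258.

-258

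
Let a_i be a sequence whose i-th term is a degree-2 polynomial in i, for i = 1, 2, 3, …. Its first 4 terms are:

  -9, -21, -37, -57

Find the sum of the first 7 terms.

-455

1st diffs: -12, -16, -20.
2nd diffs: -4, -4 (constant).
Newton forward-difference form: a_i = -9 + (-12)·C(i-1,1) + (-4)·C(i-1,2).
Continuing: -81, -109, -141.
Summing i = 1..7 (7 terms) gives -455.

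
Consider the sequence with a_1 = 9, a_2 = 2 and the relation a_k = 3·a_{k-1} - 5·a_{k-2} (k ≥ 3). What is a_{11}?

a_3 = -39  a_4 = -127  a_5 = -186  a_6 = 77  a_7 = 1161  a_8 = 3098  a_9 = 3489  a_{10} = -5023  a_{11} = -32514.

-32514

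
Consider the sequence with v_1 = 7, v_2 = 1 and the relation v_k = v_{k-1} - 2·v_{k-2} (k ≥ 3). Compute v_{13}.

Applying the relation repeatedly:
v_3 = -13, v_4 = -15, v_5 = 11, …, v_{10} = 25, v_{11} = 227, v_{12} = 177, v_{13} = -277.

-277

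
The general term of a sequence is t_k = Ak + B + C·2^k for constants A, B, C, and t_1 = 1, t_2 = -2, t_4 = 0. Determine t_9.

Plug in k = 1, 2, 4: A + B + 2C = 1; 2A + B + 4C = -2; 4A + B + 16C = 0.
Subtracting the first from the second: A + 2C = -3.
Subtracting the second from the third: 2A + 12C = 2.
Solving: C = 1, A = -5, then B = 4.
Therefore t_9 = -45 + 4 + 1·512 = 471.

471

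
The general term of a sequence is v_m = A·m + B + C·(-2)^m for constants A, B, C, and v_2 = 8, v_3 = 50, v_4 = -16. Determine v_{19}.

The three given values yield: 2A + B + 4C = 8; 3A + B - 8C = 50; 4A + B + 16C = -16.
Subtracting the first from the second: A - 12C = 42.
Subtracting the second from the third: A + 24C = -66.
Solving: C = -3, A = 6, then B = 8.
Therefore v_{19} = 114 + 8 + (-3)·(-524288) = 1572986.

1572986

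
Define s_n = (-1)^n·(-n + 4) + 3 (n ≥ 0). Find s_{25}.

24

(-1)^25 = -1; -n + 4 at n=25 is -21; so s_{25} = 24.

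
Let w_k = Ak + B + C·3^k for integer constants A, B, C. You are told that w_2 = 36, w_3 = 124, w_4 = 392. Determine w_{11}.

885708

The three given values yield: 2A + B + 9C = 36; 3A + B + 27C = 124; 4A + B + 81C = 392.
Subtracting the first from the second: A + 18C = 88.
Subtracting the second from the third: A + 54C = 268.
Solving: C = 5, A = -2, then B = -5.
Hence w_{11} = -2·11 + (-5) + 5·177147 = 885708.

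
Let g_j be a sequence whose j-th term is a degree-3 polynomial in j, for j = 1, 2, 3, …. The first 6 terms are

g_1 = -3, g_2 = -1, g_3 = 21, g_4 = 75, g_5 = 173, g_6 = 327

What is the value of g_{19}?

12885

1st diffs: 2, 22, 54, 98, 154.
2nd diffs: 20, 32, 44, 56.
3rd diffs: 12, 12, 12 (constant).
So g_j = 2j^3 - 2j^2 - 6j + 3.
Evaluating at j = 19 gives g_{19} = 12885.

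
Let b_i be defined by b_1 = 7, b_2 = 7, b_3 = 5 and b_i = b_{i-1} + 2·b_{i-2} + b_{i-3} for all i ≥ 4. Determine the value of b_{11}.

Iterate the recurrence:
b_4 = 26; b_5 = 43; b_6 = 100; b_7 = 212; b_8 = 455; b_9 = 979; b_{10} = 2101; b_{11} = 4514.

4514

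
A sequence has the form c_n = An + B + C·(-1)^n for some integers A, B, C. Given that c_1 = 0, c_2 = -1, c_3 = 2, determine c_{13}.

12

Plug in n = 1, 2, 3: A + B - C = 0; 2A + B + C = -1; 3A + B - C = 2.
Subtracting the first from the second: A + 2C = -1.
Subtracting the second from the third: A - 2C = 3.
Solving: C = -1, A = 1, then B = -2.
Hence c_{13} = 1·13 + (-2) + (-1)·(-1) = 12.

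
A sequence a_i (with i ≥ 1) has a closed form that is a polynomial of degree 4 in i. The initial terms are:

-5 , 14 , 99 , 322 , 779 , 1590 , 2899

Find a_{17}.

1st diffs: 19, 85, 223, 457, 811, 1309.
2nd diffs: 66, 138, 234, 354, 498.
3rd diffs: 72, 96, 120, 144.
4th diffs: 24, 24, 24 (constant).
So a_i = i^4 + 2i^3 - 4i^2 + 2i - 6.
Evaluating at i = 17 gives a_{17} = 92219.

92219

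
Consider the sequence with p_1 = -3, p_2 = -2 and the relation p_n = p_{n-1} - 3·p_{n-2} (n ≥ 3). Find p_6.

-47

Compute successive terms:
p_3 = 7; p_4 = 13; p_5 = -8; p_6 = -47.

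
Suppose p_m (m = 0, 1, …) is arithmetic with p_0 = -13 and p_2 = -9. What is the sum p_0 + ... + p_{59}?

2760

Common difference d = (-9 - (-13)) / (2 - 0) = 2.
p_m = -13 + (m - 0)·2.
p_{59} = 105; S = 60·(-13 + 105)/2 = 2760.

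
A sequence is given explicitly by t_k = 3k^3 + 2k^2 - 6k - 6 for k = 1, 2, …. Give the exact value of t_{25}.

t_{25} = 3·25^3 + 2·25^2 - 6·25 - 6 = 47969.

47969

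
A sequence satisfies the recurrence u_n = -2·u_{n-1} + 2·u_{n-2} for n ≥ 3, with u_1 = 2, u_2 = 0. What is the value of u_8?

Iterate the recurrence:
u_3 = 4, u_4 = -8, u_5 = 24, u_6 = -64, u_7 = 176, u_8 = -480.

-480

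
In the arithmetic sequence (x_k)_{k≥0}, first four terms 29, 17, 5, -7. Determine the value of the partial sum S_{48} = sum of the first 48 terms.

Common difference d = -12.
x_k = 29 + (k - 0)·(-12).
x_{47} = -535; S = 48·(29 + (-535))/2 = -12144.

-12144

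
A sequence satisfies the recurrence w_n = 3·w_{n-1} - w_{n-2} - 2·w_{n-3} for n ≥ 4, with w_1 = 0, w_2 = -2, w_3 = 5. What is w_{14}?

Applying the relation repeatedly:
w_4 = 17  w_5 = 50  w_6 = 123  …  w_{11} = 6050  w_{12} = 12527  w_{13} = 25745  w_{14} = 52608.

52608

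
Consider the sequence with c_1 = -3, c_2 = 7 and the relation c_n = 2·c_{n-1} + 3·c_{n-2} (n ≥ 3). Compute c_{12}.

177151

Applying the relation repeatedly:
c_3 = 5  c_4 = 31  c_5 = 77  c_6 = 247  c_7 = 725  c_8 = 2191  c_9 = 6557  c_{10} = 19687  c_{11} = 59045  c_{12} = 177151.
(Characteristic roots are 3 and -1.)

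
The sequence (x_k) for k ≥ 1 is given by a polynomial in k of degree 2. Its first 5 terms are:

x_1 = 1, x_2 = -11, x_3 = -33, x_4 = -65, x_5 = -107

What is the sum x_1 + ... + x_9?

-1263

1st diffs: -12, -22, -32, -42.
2nd diffs: -10, -10, -10 (constant).
Newton forward-difference form: x_k = 1 + (-12)·C(k-1,1) + (-10)·C(k-1,2).
Continuing: -159, -221, -293, -375.
Summing k = 1..9 (9 terms) gives -1263.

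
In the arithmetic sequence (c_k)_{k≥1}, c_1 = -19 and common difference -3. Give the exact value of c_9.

-43

c_k = -19 + (k - 1)·(-3).
c_9 = -19 + 8·(-3) = -43.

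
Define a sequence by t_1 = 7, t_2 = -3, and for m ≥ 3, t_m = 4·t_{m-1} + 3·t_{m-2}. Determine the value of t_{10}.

289629

Iterate the recurrence:
t_3 = 9; t_4 = 27; t_5 = 135; t_6 = 621; t_7 = 2889; t_8 = 13419; t_9 = 62343; t_{10} = 289629.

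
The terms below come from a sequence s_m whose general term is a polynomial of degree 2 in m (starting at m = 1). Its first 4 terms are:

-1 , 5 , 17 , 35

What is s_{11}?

1st diffs: 6, 12, 18.
2nd diffs: 6, 6 (constant).
Newton forward-difference form: s_m = -1 + 6·C(m-1,1) + 6·C(m-1,2).
At m = 11: m-1 = 10, so s_{11} = -1 + 60 + 270 = 329.

329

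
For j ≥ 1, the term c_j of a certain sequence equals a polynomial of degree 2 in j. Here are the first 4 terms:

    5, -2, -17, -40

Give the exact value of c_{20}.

-1496

1st diffs: -7, -15, -23.
2nd diffs: -8, -8 (constant).
Newton forward-difference form: c_j = 5 + (-7)·C(j-1,1) + (-8)·C(j-1,2).
At j = 20: j-1 = 19, so c_{20} = 5 - 133 - 1368 = -1496.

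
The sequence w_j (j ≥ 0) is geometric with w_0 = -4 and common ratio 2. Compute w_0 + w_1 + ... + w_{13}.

-65532

w_j = (-4)·2^(j-0).
S = (-4)·(2^14 - 1)/(2 - 1) = (-4)·(16384 - 1)/(1) = -65532.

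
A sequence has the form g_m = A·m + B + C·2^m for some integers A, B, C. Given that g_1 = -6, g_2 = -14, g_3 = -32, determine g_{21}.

Write the equations: A + B + 2C = -6; 2A + B + 4C = -14; 3A + B + 8C = -32.
Subtracting the first from the second: A + 2C = -8.
Subtracting the second from the third: A + 4C = -18.
Solving: C = -5, A = 2, then B = 2.
Therefore g_{21} = 42 + 2 + (-5)·2097152 = -10485716.

-10485716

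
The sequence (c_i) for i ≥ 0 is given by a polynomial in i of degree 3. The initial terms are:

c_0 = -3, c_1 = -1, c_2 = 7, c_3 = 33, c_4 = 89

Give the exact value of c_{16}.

7469

1st diffs: 2, 8, 26, 56.
2nd diffs: 6, 18, 30.
3rd diffs: 12, 12 (constant).
So c_i = 2i^3 - 3i^2 + 3i - 3.
Evaluating at i = 16 gives c_{16} = 7469.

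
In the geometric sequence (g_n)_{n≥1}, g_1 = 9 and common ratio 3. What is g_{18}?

1162261467

g_n = 9·3^(n-1).
g_{18} = 9·3^17 = 1162261467.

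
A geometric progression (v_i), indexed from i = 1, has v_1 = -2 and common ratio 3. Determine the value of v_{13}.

-1062882

v_i = (-2)·3^(i-1).
v_{13} = (-2)·3^12 = -1062882.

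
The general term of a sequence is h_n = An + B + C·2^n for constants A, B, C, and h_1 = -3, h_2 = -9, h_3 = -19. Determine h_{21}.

At n = 1, 2, 3: A + B + 2C = -3; 2A + B + 4C = -9; 3A + B + 8C = -19.
Subtracting the first from the second: A + 2C = -6.
Subtracting the second from the third: A + 4C = -10.
Solving: C = -2, A = -2, then B = 3.
Hence h_{21} = -2·21 + 3 + (-2)·2097152 = -4194343.

-4194343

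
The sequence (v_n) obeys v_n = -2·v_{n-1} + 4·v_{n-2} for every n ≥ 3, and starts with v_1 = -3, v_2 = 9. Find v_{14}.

v_3 = -30, v_4 = 96, v_5 = -312, …, v_{11} = -357888, v_{12} = 1158144, v_{13} = -3747840, v_{14} = 12128256.

12128256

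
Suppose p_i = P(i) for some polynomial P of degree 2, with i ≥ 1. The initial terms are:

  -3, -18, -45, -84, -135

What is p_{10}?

1st diffs: -15, -27, -39, -51.
2nd diffs: -12, -12, -12 (constant).
Newton forward-difference form: p_i = -3 + (-15)·C(i-1,1) + (-12)·C(i-1,2).
At i = 10: i-1 = 9, so p_{10} = -3 - 135 - 432 = -570.

-570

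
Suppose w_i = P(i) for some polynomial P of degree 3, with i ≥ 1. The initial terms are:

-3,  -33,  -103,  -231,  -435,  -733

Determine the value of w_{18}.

-18193

1st diffs: -30, -70, -128, -204, -298.
2nd diffs: -40, -58, -76, -94.
3rd diffs: -18, -18, -18 (constant).
So w_i = -3i^3 - 2i^2 - 3i + 5.
Evaluating at i = 18 gives w_{18} = -18193.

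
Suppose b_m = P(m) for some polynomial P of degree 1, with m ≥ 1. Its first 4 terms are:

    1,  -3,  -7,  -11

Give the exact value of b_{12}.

-43

1st diffs: -4, -4, -4 (constant).
So b_m = -4m + 5.
Evaluating at m = 12 gives b_{12} = -43.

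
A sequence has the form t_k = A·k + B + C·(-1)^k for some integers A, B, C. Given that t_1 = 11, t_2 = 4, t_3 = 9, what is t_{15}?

-3

Write the equations: A + B - C = 11; 2A + B + C = 4; 3A + B - C = 9.
Subtracting the first from the second: A + 2C = -7.
Subtracting the second from the third: A - 2C = 5.
Solving: C = -3, A = -1, then B = 9.
Hence t_{15} = -1·15 + 9 + (-3)·(-1) = -3.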